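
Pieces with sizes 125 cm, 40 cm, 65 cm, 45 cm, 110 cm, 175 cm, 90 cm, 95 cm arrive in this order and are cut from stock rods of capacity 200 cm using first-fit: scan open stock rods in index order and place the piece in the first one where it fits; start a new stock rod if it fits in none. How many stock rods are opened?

5

  125 → stock rod 1 (new)  [load 125/200]
  40 → stock rod 1  [load 165/200]
  65 → stock rod 2 (new)  [load 65/200]
  45 → stock rod 2  [load 110/200]
  110 → stock rod 3 (new)  [load 110/200]
  175 → stock rod 4 (new)  [load 175/200]
  90 → stock rod 2  [load 200/200]
  95 → stock rod 5 (new)  [load 95/200]
5 stock rods opened.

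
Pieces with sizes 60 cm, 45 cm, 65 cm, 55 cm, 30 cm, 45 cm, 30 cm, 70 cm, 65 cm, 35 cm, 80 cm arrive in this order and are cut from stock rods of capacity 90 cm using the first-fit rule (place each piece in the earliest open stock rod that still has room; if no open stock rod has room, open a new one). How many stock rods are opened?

  60 → stock rod 1 (new)  [load 60/90]
  45 → stock rod 2 (new)  [load 45/90]
  65 → stock rod 3 (new)  [load 65/90]
  55 → stock rod 4 (new)  [load 55/90]
  30 → stock rod 1  [load 90/90]
  45 → stock rod 2  [load 90/90]
  30 → stock rod 4  [load 85/90]
  70 → stock rod 5 (new)  [load 70/90]
  65 → stock rod 6 (new)  [load 65/90]
  35 → stock rod 7 (new)  [load 35/90]
  80 → stock rod 8 (new)  [load 80/90]
8 stock rods opened.

8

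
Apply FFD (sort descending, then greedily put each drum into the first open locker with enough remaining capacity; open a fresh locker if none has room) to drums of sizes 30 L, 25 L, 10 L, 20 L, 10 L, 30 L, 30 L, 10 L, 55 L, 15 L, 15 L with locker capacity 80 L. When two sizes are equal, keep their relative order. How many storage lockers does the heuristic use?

Sorted descending: 55, 30, 30, 30, 25, 20, 15, 15, 10, 10, 10.
  55 → locker 1 (new)  [load 55/80]
  30 → locker 2 (new)  [load 30/80]
  30 → locker 2  [load 60/80]
  30 → locker 3 (new)  [load 30/80]
  25 → locker 1  [load 80/80]
  20 → locker 2  [load 80/80]
  15 → locker 3  [load 45/80]
  15 → locker 3  [load 60/80]
  10 → locker 3  [load 70/80]
  10 → locker 3  [load 80/80]
  10 → locker 4 (new)  [load 10/80]
4 storage lockers opened.

4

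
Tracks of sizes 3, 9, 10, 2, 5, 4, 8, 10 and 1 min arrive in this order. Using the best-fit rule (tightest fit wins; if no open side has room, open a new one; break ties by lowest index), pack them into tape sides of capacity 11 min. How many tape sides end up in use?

6

  3 → side 1 (new)  [load 3/11]
  9 → side 2 (new)  [load 9/11]
  10 → side 3 (new)  [load 10/11]
  2 → side 2  [load 11/11]
  5 → side 1  [load 8/11]
  4 → side 4 (new)  [load 4/11]
  8 → side 5 (new)  [load 8/11]
  10 → side 6 (new)  [load 10/11]
  1 → side 3  [load 11/11]
6 tape sides opened.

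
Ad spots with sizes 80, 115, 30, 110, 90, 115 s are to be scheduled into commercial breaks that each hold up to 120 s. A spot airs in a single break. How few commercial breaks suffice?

5

Total = 115 + 115 + 110 + 90 + 80 + 30 = 540 s.
Lower bound: ⌈540/120⌉ = 5 commercial breaks.
A packing using 5 commercial breaks:
  break 1: 115 = 115
  break 2: 115 = 115
  break 3: 110 = 110
  break 4: 90 + 30 = 120
  break 5: 80 = 80
This matches the lower bound, so 5 is optimal.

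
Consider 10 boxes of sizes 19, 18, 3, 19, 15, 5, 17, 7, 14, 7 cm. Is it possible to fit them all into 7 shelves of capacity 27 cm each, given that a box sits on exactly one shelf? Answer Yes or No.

A valid assignment using 6 shelves:
  shelf 1: 19 + 7 = 26
  shelf 2: 19 + 7 = 26
  shelf 3: 18 + 5 + 3 = 26
  shelf 4: 17 = 17
  shelf 5: 15 = 15
  shelf 6: 14 = 14
That uses only 6 ≤ 7, so 7 shelves are enough.

Yes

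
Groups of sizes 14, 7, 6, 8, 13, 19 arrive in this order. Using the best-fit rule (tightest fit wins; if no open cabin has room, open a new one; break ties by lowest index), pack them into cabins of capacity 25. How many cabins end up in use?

  14 → cabin 1 (new)  [load 14/25]
  7 → cabin 1  [load 21/25]
  6 → cabin 2 (new)  [load 6/25]
  8 → cabin 2  [load 14/25]
  13 → cabin 3 (new)  [load 13/25]
  19 → cabin 4 (new)  [load 19/25]
4 cabins opened.

4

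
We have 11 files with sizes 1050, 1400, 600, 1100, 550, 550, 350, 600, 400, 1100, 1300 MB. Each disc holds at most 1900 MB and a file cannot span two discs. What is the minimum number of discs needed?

Total = 1400 + 1300 + 1100 + 1100 + 1050 + 600 + 600 + 550 + 550 + 400 + 350 = 9000 MB.
Lower bound: ⌈9000/1900⌉ = 5 discs.
A packing using 6 discs:
  disc 1: 1400 + 400 = 1800
  disc 2: 1300 + 600 = 1900
  disc 3: 1100 + 600 = 1700
  disc 4: 1100 + 550 = 1650
  disc 5: 1050 + 550 = 1600
  disc 6: 350 = 350
No arrangement into 5 discs stays within capacity, so 6 is optimal.

6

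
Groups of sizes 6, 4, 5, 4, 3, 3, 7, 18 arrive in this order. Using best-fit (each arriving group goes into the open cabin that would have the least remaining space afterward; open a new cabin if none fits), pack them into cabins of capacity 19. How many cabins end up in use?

  6 → cabin 1 (new)  [load 6/19]
  4 → cabin 1  [load 10/19]
  5 → cabin 1  [load 15/19]
  4 → cabin 1  [load 19/19]
  3 → cabin 2 (new)  [load 3/19]
  3 → cabin 2  [load 6/19]
  7 → cabin 2  [load 13/19]
  18 → cabin 3 (new)  [load 18/19]
3 cabins opened.

3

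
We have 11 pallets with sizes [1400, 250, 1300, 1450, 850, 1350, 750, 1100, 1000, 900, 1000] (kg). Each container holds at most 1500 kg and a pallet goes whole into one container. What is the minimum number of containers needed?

10

Total = 1450 + 1400 + 1350 + 1300 + 1100 + 1000 + 1000 + 900 + 850 + 750 + 250 = 11350 kg.
Lower bound: ⌈11350/1500⌉ = 8 containers.
Also, 9 pallets each exceed 750 kg, and no two of those can share a container, so at least 9 containers are needed.
A packing using 10 containers:
  container 1: 1450 = 1450
  container 2: 1400 = 1400
  container 3: 1350 = 1350
  container 4: 1300 = 1300
  container 5: 1100 + 250 = 1350
  container 6: 1000 = 1000
  container 7: 1000 = 1000
  container 8: 900 = 900
  container 9: 850 = 850
  container 10: 750 = 750
No arrangement into 9 containers stays within capacity, so 10 is optimal.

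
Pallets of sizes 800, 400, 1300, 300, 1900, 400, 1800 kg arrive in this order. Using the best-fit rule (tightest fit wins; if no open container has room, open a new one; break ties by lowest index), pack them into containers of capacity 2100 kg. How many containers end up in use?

4

  800 → container 1 (new)  [load 800/2100]
  400 → container 1  [load 1200/2100]
  1300 → container 2 (new)  [load 1300/2100]
  300 → container 2  [load 1600/2100]
  1900 → container 3 (new)  [load 1900/2100]
  400 → container 2  [load 2000/2100]
  1800 → container 4 (new)  [load 1800/2100]
4 containers opened.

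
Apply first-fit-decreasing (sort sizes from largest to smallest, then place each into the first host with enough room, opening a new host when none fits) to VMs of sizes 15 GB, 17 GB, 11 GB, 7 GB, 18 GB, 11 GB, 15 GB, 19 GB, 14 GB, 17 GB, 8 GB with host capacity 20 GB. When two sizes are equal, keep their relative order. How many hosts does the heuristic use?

Sorted descending: 19, 18, 17, 17, 15, 15, 14, 11, 11, 8, 7.
  19 → host 1 (new)  [load 19/20]
  18 → host 2 (new)  [load 18/20]
  17 → host 3 (new)  [load 17/20]
  17 → host 4 (new)  [load 17/20]
  15 → host 5 (new)  [load 15/20]
  15 → host 6 (new)  [load 15/20]
  14 → host 7 (new)  [load 14/20]
  11 → host 8 (new)  [load 11/20]
  11 → host 9 (new)  [load 11/20]
  8 → host 8  [load 19/20]
  7 → host 9  [load 18/20]
9 hosts opened.

9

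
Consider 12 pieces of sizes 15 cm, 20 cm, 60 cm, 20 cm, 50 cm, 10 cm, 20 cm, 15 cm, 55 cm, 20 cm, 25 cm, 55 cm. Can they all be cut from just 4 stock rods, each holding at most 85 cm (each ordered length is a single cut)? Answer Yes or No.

Total = 365 cm; ⌈365/85⌉ = 5.
At least 5 stock rods are required, but only 4 are allowed.

No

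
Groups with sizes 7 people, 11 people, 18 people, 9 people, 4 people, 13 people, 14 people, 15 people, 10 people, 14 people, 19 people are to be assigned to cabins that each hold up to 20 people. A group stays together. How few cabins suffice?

Total = 19 + 18 + 15 + 14 + 14 + 13 + 11 + 10 + 9 + 7 + 4 = 134 people.
Lower bound: ⌈134/20⌉ = 7 cabins.
A packing using 8 cabins:
  cabin 1: 19 = 19
  cabin 2: 18 = 18
  cabin 3: 15 + 4 = 19
  cabin 4: 14 = 14
  cabin 5: 14 = 14
  cabin 6: 13 + 7 = 20
  cabin 7: 11 + 9 = 20
  cabin 8: 10 = 10
No arrangement into 7 cabins stays within capacity, so 8 is optimal.

8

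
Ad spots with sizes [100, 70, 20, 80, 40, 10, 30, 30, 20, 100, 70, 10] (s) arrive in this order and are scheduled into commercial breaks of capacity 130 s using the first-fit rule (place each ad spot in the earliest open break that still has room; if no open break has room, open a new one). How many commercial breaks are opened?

5

  100 → break 1 (new)  [load 100/130]
  70 → break 2 (new)  [load 70/130]
  20 → break 1  [load 120/130]
  80 → break 3 (new)  [load 80/130]
  40 → break 2  [load 110/130]
  10 → break 1  [load 130/130]
  30 → break 3  [load 110/130]
  30 → break 4 (new)  [load 30/130]
  20 → break 2  [load 130/130]
  100 → break 4  [load 130/130]
  70 → break 5 (new)  [load 70/130]
  10 → break 3  [load 120/130]
5 commercial breaks opened.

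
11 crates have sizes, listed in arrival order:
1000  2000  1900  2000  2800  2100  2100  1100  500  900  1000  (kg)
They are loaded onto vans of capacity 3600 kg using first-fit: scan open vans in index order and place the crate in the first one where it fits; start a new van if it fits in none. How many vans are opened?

  1000 → van 1 (new)  [load 1000/3600]
  2000 → van 1  [load 3000/3600]
  1900 → van 2 (new)  [load 1900/3600]
  2000 → van 3 (new)  [load 2000/3600]
  2800 → van 4 (new)  [load 2800/3600]
  2100 → van 5 (new)  [load 2100/3600]
  2100 → van 6 (new)  [load 2100/3600]
  1100 → van 2  [load 3000/3600]
  500 → van 1  [load 3500/3600]
  900 → van 3  [load 2900/3600]
  1000 → van 5  [load 3100/3600]
6 vans opened.

6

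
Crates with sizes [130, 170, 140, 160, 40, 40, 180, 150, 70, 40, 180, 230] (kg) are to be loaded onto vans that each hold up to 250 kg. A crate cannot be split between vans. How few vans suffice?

Total = 230 + 180 + 180 + 170 + 160 + 150 + 140 + 130 + 70 + 40 + 40 + 40 = 1530 kg.
Lower bound: ⌈1530/250⌉ = 7 vans.
Also, 8 crates each exceed 125 kg, and no two of those can share a van, so at least 8 vans are needed.
A packing using 8 vans:
  van 1: 230 = 230
  van 2: 180 + 70 = 250
  van 3: 180 + 40 = 220
  van 4: 170 + 40 + 40 = 250
  van 5: 160 = 160
  van 6: 150 = 150
  van 7: 140 = 140
  van 8: 130 = 130
This matches the lower bound, so 8 is optimal.

8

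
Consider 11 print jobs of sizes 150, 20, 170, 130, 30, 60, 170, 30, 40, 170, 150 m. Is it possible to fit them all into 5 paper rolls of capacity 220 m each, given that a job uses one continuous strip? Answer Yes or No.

Total = 1120 m; ⌈1120/220⌉ = 6.
At least 6 paper rolls are required, but only 5 are allowed.

No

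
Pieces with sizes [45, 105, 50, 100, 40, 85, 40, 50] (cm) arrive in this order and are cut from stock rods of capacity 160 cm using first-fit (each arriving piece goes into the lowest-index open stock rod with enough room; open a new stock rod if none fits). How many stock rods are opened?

  45 → stock rod 1 (new)  [load 45/160]
  105 → stock rod 1  [load 150/160]
  50 → stock rod 2 (new)  [load 50/160]
  100 → stock rod 2  [load 150/160]
  40 → stock rod 3 (new)  [load 40/160]
  85 → stock rod 3  [load 125/160]
  40 → stock rod 4 (new)  [load 40/160]
  50 → stock rod 4  [load 90/160]
4 stock rods opened.

4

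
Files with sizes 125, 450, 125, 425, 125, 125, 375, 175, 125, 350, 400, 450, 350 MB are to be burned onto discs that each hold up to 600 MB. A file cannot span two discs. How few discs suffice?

Total = 450 + 450 + 425 + 400 + 375 + 350 + 350 + 175 + 125 + 125 + 125 + 125 + 125 = 3600 MB.
Lower bound: ⌈3600/600⌉ = 6 discs.
Also, 7 files each exceed 300 MB, and no two of those can share a disc, so at least 7 discs are needed.
A packing using 7 discs:
  disc 1: 450 + 125 = 575
  disc 2: 450 + 125 = 575
  disc 3: 425 + 175 = 600
  disc 4: 400 + 125 = 525
  disc 5: 375 + 125 = 500
  disc 6: 350 + 125 = 475
  disc 7: 350 = 350
This matches the lower bound, so 7 is optimal.

7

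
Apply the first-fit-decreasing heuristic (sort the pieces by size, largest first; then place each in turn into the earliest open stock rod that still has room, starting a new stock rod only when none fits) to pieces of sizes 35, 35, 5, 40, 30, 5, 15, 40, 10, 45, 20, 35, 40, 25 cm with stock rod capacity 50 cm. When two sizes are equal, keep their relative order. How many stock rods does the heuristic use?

9

Sorted descending: 45, 40, 40, 40, 35, 35, 35, 30, 25, 20, 15, 10, 5, 5.
  45 → stock rod 1 (new)  [load 45/50]
  40 → stock rod 2 (new)  [load 40/50]
  40 → stock rod 3 (new)  [load 40/50]
  40 → stock rod 4 (new)  [load 40/50]
  35 → stock rod 5 (new)  [load 35/50]
  35 → stock rod 6 (new)  [load 35/50]
  35 → stock rod 7 (new)  [load 35/50]
  30 → stock rod 8 (new)  [load 30/50]
  25 → stock rod 9 (new)  [load 25/50]
  20 → stock rod 8  [load 50/50]
  15 → stock rod 5  [load 50/50]
  10 → stock rod 2  [load 50/50]
  5 → stock rod 1  [load 50/50]
  5 → stock rod 3  [load 45/50]
9 stock rods opened.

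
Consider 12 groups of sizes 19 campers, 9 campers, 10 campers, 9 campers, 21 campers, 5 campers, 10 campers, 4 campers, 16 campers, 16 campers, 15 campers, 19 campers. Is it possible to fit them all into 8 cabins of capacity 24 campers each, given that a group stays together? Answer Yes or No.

Yes

A valid assignment using 8 cabins:
  cabin 1: 21 = 21
  cabin 2: 19 + 5 = 24
  cabin 3: 19 + 4 = 23
  cabin 4: 16 = 16
  cabin 5: 16 = 16
  cabin 6: 15 + 9 = 24
  cabin 7: 10 + 10 = 20
  cabin 8: 9 = 9
Every load is within 24 campers, so 8 cabins suffice.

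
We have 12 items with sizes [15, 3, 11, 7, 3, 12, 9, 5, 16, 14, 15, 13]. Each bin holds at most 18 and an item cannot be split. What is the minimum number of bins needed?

Total = 16 + 15 + 15 + 14 + 13 + 12 + 11 + 9 + 7 + 5 + 3 + 3 = 123.
Lower bound: ⌈123/18⌉ = 7 bins.
A packing using 8 bins:
  bin 1: 16 = 16
  bin 2: 15 + 3 = 18
  bin 3: 15 + 3 = 18
  bin 4: 14 = 14
  bin 5: 13 + 5 = 18
  bin 6: 12 = 12
  bin 7: 11 + 7 = 18
  bin 8: 9 = 9
No arrangement into 7 bins stays within capacity, so 8 is optimal.

8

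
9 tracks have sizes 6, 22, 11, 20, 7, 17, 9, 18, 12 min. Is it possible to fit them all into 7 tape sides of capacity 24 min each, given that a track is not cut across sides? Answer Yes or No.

A valid assignment using 6 tape sides:
  side 1: 22 = 22
  side 2: 20 = 20
  side 3: 18 + 6 = 24
  side 4: 17 + 7 = 24
  side 5: 12 + 11 = 23
  side 6: 9 = 9
That uses only 6 ≤ 7, so 7 tape sides are enough.

Yes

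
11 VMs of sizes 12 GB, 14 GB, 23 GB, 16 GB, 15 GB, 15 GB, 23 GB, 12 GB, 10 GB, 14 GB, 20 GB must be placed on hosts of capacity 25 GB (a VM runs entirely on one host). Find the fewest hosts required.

9

Total = 23 + 23 + 20 + 16 + 15 + 15 + 14 + 14 + 12 + 12 + 10 = 174 GB.
Lower bound: ⌈174/25⌉ = 7 hosts.
Also, 8 VMs each exceed 25/2 GB, and no two of those can share a host, so at least 8 hosts are needed.
A packing using 9 hosts:
  host 1: 23 = 23
  host 2: 23 = 23
  host 3: 20 = 20
  host 4: 16 = 16
  host 5: 15 + 10 = 25
  host 6: 15 = 15
  host 7: 14 = 14
  host 8: 14 = 14
  host 9: 12 + 12 = 24
No arrangement into 8 hosts stays within capacity, so 9 is optimal.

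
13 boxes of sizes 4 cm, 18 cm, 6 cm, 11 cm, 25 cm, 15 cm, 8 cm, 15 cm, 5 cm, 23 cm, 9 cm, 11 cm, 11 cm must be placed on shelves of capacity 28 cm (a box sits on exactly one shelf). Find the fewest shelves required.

Total = 25 + 23 + 18 + 15 + 15 + 11 + 11 + 11 + 9 + 8 + 6 + 5 + 4 = 161 cm.
Lower bound: ⌈161/28⌉ = 6 shelves.
A packing using 6 shelves:
  shelf 1: 25 = 25
  shelf 2: 23 + 5 = 28
  shelf 3: 18 + 6 + 4 = 28
  shelf 4: 15 + 11 = 26
  shelf 5: 15 + 11 = 26
  shelf 6: 11 + 9 + 8 = 28
This matches the lower bound, so 6 is optimal.

6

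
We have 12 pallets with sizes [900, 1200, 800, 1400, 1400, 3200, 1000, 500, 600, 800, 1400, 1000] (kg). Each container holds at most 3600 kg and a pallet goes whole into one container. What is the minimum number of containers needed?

5

Total = 3200 + 1400 + 1400 + 1400 + 1200 + 1000 + 1000 + 900 + 800 + 800 + 600 + 500 = 14200 kg.
Lower bound: ⌈14200/3600⌉ = 4 containers.
A packing using 5 containers:
  container 1: 3200 = 3200
  container 2: 1400 + 1400 + 800 = 3600
  container 3: 1400 + 1200 + 1000 = 3600
  container 4: 1000 + 900 + 800 + 600 = 3300
  container 5: 500 = 500
No arrangement into 4 containers stays within capacity, so 5 is optimal.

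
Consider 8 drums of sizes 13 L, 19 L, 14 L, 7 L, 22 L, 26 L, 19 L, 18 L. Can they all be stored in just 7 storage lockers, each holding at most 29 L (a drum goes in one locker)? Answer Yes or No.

A valid assignment using 6 storage lockers:
  locker 1: 26 = 26
  locker 2: 22 + 7 = 29
  locker 3: 19 = 19
  locker 4: 19 = 19
  locker 5: 18 = 18
  locker 6: 14 + 13 = 27
That uses only 6 ≤ 7, so 7 storage lockers are enough.

Yes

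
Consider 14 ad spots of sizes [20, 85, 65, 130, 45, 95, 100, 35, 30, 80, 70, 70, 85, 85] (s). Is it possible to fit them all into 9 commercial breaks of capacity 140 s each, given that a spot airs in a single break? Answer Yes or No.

A valid assignment using 9 commercial breaks:
  break 1: 130 = 130
  break 2: 100 + 35 = 135
  break 3: 95 + 45 = 140
  break 4: 85 + 30 + 20 = 135
  break 5: 85 = 85
  break 6: 85 = 85
  break 7: 80 = 80
  break 8: 70 + 70 = 140
  break 9: 65 = 65
Every load is within 140 s, so 9 commercial breaks suffice.

Yes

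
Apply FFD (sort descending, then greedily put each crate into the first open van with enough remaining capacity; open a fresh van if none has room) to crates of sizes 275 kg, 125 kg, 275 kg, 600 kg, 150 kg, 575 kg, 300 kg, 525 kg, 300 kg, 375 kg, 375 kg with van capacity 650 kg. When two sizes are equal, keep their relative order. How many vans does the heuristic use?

Sorted descending: 600, 575, 525, 375, 375, 300, 300, 275, 275, 150, 125.
  600 → van 1 (new)  [load 600/650]
  575 → van 2 (new)  [load 575/650]
  525 → van 3 (new)  [load 525/650]
  375 → van 4 (new)  [load 375/650]
  375 → van 5 (new)  [load 375/650]
  300 → van 6 (new)  [load 300/650]
  300 → van 6  [load 600/650]
  275 → van 4  [load 650/650]
  275 → van 5  [load 650/650]
  150 → van 7 (new)  [load 150/650]
  125 → van 3  [load 650/650]
7 vans opened.

7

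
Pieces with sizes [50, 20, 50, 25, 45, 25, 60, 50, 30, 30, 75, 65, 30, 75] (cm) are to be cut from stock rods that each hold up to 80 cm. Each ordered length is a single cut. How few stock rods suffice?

9

Total = 75 + 75 + 65 + 60 + 50 + 50 + 50 + 45 + 30 + 30 + 30 + 25 + 25 + 20 = 630 cm.
Lower bound: ⌈630/80⌉ = 8 stock rods.
A packing using 9 stock rods:
  stock rod 1: 75 = 75
  stock rod 2: 75 = 75
  stock rod 3: 65 = 65
  stock rod 4: 60 + 20 = 80
  stock rod 5: 50 + 30 = 80
  stock rod 6: 50 + 30 = 80
  stock rod 7: 50 + 30 = 80
  stock rod 8: 45 + 25 = 70
  stock rod 9: 25 = 25
No arrangement into 8 stock rods stays within capacity, so 9 is optimal.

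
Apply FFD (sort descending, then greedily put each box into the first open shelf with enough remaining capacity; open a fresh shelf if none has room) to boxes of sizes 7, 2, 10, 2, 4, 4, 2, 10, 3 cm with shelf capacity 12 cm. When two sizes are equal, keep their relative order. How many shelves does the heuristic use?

Sorted descending: 10, 10, 7, 4, 4, 3, 2, 2, 2.
  10 → shelf 1 (new)  [load 10/12]
  10 → shelf 2 (new)  [load 10/12]
  7 → shelf 3 (new)  [load 7/12]
  4 → shelf 3  [load 11/12]
  4 → shelf 4 (new)  [load 4/12]
  3 → shelf 4  [load 7/12]
  2 → shelf 1  [load 12/12]
  2 → shelf 2  [load 12/12]
  2 → shelf 4  [load 9/12]
4 shelves opened.

4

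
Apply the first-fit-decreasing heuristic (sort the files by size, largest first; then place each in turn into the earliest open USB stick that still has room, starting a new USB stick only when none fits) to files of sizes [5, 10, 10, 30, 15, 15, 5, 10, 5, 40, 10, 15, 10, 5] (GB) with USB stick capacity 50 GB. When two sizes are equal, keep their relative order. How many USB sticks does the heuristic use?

Sorted descending: 40, 30, 15, 15, 15, 10, 10, 10, 10, 10, 5, 5, 5, 5.
  40 → USB stick 1 (new)  [load 40/50]
  30 → USB stick 2 (new)  [load 30/50]
  15 → USB stick 2  [load 45/50]
  15 → USB stick 3 (new)  [load 15/50]
  15 → USB stick 3  [load 30/50]
  10 → USB stick 1  [load 50/50]
  10 → USB stick 3  [load 40/50]
  10 → USB stick 3  [load 50/50]
  10 → USB stick 4 (new)  [load 10/50]
  10 → USB stick 4  [load 20/50]
  5 → USB stick 2  [load 50/50]
  5 → USB stick 4  [load 25/50]
  5 → USB stick 4  [load 30/50]
  5 → USB stick 4  [load 35/50]
4 USB sticks opened.

4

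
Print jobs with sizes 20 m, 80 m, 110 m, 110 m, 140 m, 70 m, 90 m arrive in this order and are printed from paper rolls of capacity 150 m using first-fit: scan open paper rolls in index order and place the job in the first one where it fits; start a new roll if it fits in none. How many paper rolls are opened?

  20 → roll 1 (new)  [load 20/150]
  80 → roll 1  [load 100/150]
  110 → roll 2 (new)  [load 110/150]
  110 → roll 3 (new)  [load 110/150]
  140 → roll 4 (new)  [load 140/150]
  70 → roll 5 (new)  [load 70/150]
  90 → roll 6 (new)  [load 90/150]
6 paper rolls opened.

6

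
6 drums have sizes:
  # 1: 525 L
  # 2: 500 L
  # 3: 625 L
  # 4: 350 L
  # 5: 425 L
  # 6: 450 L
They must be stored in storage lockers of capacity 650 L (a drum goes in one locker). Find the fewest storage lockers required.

Total = 625 + 525 + 500 + 450 + 425 + 350 = 2875 L.
Lower bound: ⌈2875/650⌉ = 5 storage lockers.
Also, 6 drums each exceed 325 L, and no two of those can share a locker, so at least 6 storage lockers are needed.
A packing using 6 storage lockers:
  locker 1: 625 = 625
  locker 2: 525 = 525
  locker 3: 500 = 500
  locker 4: 450 = 450
  locker 5: 425 = 425
  locker 6: 350 = 350
This matches the lower bound, so 6 is optimal.

6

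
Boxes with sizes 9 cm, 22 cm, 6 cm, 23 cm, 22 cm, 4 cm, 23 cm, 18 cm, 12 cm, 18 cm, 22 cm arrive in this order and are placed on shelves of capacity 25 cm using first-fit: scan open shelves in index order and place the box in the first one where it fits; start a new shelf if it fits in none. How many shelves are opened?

9

  9 → shelf 1 (new)  [load 9/25]
  22 → shelf 2 (new)  [load 22/25]
  6 → shelf 1  [load 15/25]
  23 → shelf 3 (new)  [load 23/25]
  22 → shelf 4 (new)  [load 22/25]
  4 → shelf 1  [load 19/25]
  23 → shelf 5 (new)  [load 23/25]
  18 → shelf 6 (new)  [load 18/25]
  12 → shelf 7 (new)  [load 12/25]
  18 → shelf 8 (new)  [load 18/25]
  22 → shelf 9 (new)  [load 22/25]
9 shelves opened.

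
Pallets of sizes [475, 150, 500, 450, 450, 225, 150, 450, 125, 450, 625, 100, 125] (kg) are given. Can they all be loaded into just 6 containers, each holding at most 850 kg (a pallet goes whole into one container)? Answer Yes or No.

No

Total = 4275 kg; ⌈4275/850⌉ = 6.
7 pallets each exceed half the capacity and cannot share a container, forcing at least 7 containers.
At least 7 containers are required, but only 6 are allowed.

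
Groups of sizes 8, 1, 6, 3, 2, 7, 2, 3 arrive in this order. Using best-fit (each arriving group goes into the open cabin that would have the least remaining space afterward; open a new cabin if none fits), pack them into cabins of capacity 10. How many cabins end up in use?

  8 → cabin 1 (new)  [load 8/10]
  1 → cabin 1  [load 9/10]
  6 → cabin 2 (new)  [load 6/10]
  3 → cabin 2  [load 9/10]
  2 → cabin 3 (new)  [load 2/10]
  7 → cabin 3  [load 9/10]
  2 → cabin 4 (new)  [load 2/10]
  3 → cabin 4  [load 5/10]
4 cabins opened.

4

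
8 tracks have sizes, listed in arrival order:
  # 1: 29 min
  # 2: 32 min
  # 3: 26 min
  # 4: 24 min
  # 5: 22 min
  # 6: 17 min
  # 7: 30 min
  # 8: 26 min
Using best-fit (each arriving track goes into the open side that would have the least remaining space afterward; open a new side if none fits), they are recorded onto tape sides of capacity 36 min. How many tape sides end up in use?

8

  29 → side 1 (new)  [load 29/36]
  32 → side 2 (new)  [load 32/36]
  26 → side 3 (new)  [load 26/36]
  24 → side 4 (new)  [load 24/36]
  22 → side 5 (new)  [load 22/36]
  17 → side 6 (new)  [load 17/36]
  30 → side 7 (new)  [load 30/36]
  26 → side 8 (new)  [load 26/36]
8 tape sides opened.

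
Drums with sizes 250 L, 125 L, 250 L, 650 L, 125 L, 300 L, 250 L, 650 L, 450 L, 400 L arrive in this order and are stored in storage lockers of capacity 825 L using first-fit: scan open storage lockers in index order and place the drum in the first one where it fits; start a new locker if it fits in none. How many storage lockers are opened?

6

  250 → locker 1 (new)  [load 250/825]
  125 → locker 1  [load 375/825]
  250 → locker 1  [load 625/825]
  650 → locker 2 (new)  [load 650/825]
  125 → locker 1  [load 750/825]
  300 → locker 3 (new)  [load 300/825]
  250 → locker 3  [load 550/825]
  650 → locker 4 (new)  [load 650/825]
  450 → locker 5 (new)  [load 450/825]
  400 → locker 6 (new)  [load 400/825]
6 storage lockers opened.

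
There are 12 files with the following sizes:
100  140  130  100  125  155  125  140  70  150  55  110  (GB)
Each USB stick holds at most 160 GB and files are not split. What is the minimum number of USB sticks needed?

Total = 155 + 150 + 140 + 140 + 130 + 125 + 125 + 110 + 100 + 100 + 70 + 55 = 1400 GB.
Lower bound: ⌈1400/160⌉ = 9 USB sticks.
Also, 10 files each exceed 80 GB, and no two of those can share a USB stick, so at least 10 USB sticks are needed.
A packing using 11 USB sticks:
  USB stick 1: 155 = 155
  USB stick 2: 150 = 150
  USB stick 3: 140 = 140
  USB stick 4: 140 = 140
  USB stick 5: 130 = 130
  USB stick 6: 125 = 125
  USB stick 7: 125 = 125
  USB stick 8: 110 = 110
  USB stick 9: 100 + 55 = 155
  USB stick 10: 100 = 100
  USB stick 11: 70 = 70
No arrangement into 10 USB sticks stays within capacity, so 11 is optimal.

11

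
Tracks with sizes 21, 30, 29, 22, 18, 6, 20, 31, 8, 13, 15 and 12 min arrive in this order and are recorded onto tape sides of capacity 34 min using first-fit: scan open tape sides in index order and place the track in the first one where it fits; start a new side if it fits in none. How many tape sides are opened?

8

  21 → side 1 (new)  [load 21/34]
  30 → side 2 (new)  [load 30/34]
  29 → side 3 (new)  [load 29/34]
  22 → side 4 (new)  [load 22/34]
  18 → side 5 (new)  [load 18/34]
  6 → side 1  [load 27/34]
  20 → side 6 (new)  [load 20/34]
  31 → side 7 (new)  [load 31/34]
  8 → side 4  [load 30/34]
  13 → side 5  [load 31/34]
  15 → side 8 (new)  [load 15/34]
  12 → side 6  [load 32/34]
8 tape sides opened.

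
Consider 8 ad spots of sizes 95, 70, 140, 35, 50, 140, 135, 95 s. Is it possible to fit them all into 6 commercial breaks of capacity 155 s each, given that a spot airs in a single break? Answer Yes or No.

A valid assignment using 6 commercial breaks:
  break 1: 140 = 140
  break 2: 140 = 140
  break 3: 135 = 135
  break 4: 95 + 50 = 145
  break 5: 95 + 35 = 130
  break 6: 70 = 70
Every load is within 155 s, so 6 commercial breaks suffice.

Yes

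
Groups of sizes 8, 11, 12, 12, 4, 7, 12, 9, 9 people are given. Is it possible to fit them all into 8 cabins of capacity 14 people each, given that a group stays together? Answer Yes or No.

A valid assignment using 8 cabins:
  cabin 1: 12 = 12
  cabin 2: 12 = 12
  cabin 3: 12 = 12
  cabin 4: 11 = 11
  cabin 5: 9 + 4 = 13
  cabin 6: 9 = 9
  cabin 7: 8 = 8
  cabin 8: 7 = 7
Every load is within 14 people, so 8 cabins suffice.

Yes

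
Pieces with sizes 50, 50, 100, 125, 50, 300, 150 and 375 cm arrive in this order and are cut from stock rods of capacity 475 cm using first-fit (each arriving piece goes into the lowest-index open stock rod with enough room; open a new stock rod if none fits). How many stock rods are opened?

3

  50 → stock rod 1 (new)  [load 50/475]
  50 → stock rod 1  [load 100/475]
  100 → stock rod 1  [load 200/475]
  125 → stock rod 1  [load 325/475]
  50 → stock rod 1  [load 375/475]
  300 → stock rod 2 (new)  [load 300/475]
  150 → stock rod 2  [load 450/475]
  375 → stock rod 3 (new)  [load 375/475]
3 stock rods opened.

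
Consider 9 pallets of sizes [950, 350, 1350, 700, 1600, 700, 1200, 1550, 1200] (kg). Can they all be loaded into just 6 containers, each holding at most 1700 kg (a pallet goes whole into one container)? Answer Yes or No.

Total = 9600 kg; ⌈9600/1700⌉ = 6.
The bound of 6 does not rule out 6, but exhaustive search shows no assignment into 6 containers of capacity 1700 kg exists — the minimum is 7.

No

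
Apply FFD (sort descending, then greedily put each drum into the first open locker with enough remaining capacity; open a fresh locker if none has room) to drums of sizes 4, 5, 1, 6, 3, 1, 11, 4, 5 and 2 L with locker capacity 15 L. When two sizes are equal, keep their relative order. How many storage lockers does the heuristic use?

3

Sorted descending: 11, 6, 5, 5, 4, 4, 3, 2, 1, 1.
  11 → locker 1 (new)  [load 11/15]
  6 → locker 2 (new)  [load 6/15]
  5 → locker 2  [load 11/15]
  5 → locker 3 (new)  [load 5/15]
  4 → locker 1  [load 15/15]
  4 → locker 2  [load 15/15]
  3 → locker 3  [load 8/15]
  2 → locker 3  [load 10/15]
  1 → locker 3  [load 11/15]
  1 → locker 3  [load 12/15]
3 storage lockers opened.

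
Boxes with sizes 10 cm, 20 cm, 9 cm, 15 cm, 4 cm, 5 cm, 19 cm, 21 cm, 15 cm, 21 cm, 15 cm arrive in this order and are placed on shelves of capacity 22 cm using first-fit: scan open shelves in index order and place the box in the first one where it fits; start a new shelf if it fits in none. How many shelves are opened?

8

  10 → shelf 1 (new)  [load 10/22]
  20 → shelf 2 (new)  [load 20/22]
  9 → shelf 1  [load 19/22]
  15 → shelf 3 (new)  [load 15/22]
  4 → shelf 3  [load 19/22]
  5 → shelf 4 (new)  [load 5/22]
  19 → shelf 5 (new)  [load 19/22]
  21 → shelf 6 (new)  [load 21/22]
  15 → shelf 4  [load 20/22]
  21 → shelf 7 (new)  [load 21/22]
  15 → shelf 8 (new)  [load 15/22]
8 shelves opened.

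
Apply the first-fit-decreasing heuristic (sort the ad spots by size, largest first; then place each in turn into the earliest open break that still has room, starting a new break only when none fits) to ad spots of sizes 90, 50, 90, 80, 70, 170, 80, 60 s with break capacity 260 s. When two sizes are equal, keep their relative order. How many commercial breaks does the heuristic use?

3

Sorted descending: 170, 90, 90, 80, 80, 70, 60, 50.
  170 → break 1 (new)  [load 170/260]
  90 → break 1  [load 260/260]
  90 → break 2 (new)  [load 90/260]
  80 → break 2  [load 170/260]
  80 → break 2  [load 250/260]
  70 → break 3 (new)  [load 70/260]
  60 → break 3  [load 130/260]
  50 → break 3  [load 180/260]
3 commercial breaks opened.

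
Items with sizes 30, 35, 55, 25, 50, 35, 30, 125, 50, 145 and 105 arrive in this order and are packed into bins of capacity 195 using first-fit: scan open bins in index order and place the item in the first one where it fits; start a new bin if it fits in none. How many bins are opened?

  30 → bin 1 (new)  [load 30/195]
  35 → bin 1  [load 65/195]
  55 → bin 1  [load 120/195]
  25 → bin 1  [load 145/195]
  50 → bin 1  [load 195/195]
  35 → bin 2 (new)  [load 35/195]
  30 → bin 2  [load 65/195]
  125 → bin 2  [load 190/195]
  50 → bin 3 (new)  [load 50/195]
  145 → bin 3  [load 195/195]
  105 → bin 4 (new)  [load 105/195]
4 bins opened.

4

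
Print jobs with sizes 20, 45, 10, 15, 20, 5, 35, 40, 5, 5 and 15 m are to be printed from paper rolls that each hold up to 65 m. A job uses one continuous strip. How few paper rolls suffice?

Total = 45 + 40 + 35 + 20 + 20 + 15 + 15 + 10 + 5 + 5 + 5 = 215 m.
Lower bound: ⌈215/65⌉ = 4 paper rolls.
A packing using 4 paper rolls:
  roll 1: 45 + 20 = 65
  roll 2: 40 + 20 + 5 = 65
  roll 3: 35 + 15 + 15 = 65
  roll 4: 10 + 5 + 5 = 20
This matches the lower bound, so 4 is optimal.

4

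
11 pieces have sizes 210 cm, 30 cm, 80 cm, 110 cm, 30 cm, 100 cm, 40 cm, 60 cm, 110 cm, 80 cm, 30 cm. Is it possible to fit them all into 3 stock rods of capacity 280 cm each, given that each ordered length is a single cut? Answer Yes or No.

Total = 880 cm; ⌈880/280⌉ = 4.
At least 4 stock rods are required, but only 3 are allowed.

No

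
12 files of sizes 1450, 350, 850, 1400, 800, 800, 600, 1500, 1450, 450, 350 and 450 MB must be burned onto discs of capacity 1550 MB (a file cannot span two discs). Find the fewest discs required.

8

Total = 1500 + 1450 + 1450 + 1400 + 850 + 800 + 800 + 600 + 450 + 450 + 350 + 350 = 10450 MB.
Lower bound: ⌈10450/1550⌉ = 7 discs.
A packing using 8 discs:
  disc 1: 1500 = 1500
  disc 2: 1450 = 1450
  disc 3: 1450 = 1450
  disc 4: 1400 = 1400
  disc 5: 850 + 600 = 1450
  disc 6: 800 + 450 = 1250
  disc 7: 800 + 450 = 1250
  disc 8: 350 + 350 = 700
No arrangement into 7 discs stays within capacity, so 8 is optimal.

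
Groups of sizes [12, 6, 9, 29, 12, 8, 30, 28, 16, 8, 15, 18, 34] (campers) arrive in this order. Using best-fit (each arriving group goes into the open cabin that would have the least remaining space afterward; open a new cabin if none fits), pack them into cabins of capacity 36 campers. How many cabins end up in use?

7

  12 → cabin 1 (new)  [load 12/36]
  6 → cabin 1  [load 18/36]
  9 → cabin 1  [load 27/36]
  29 → cabin 2 (new)  [load 29/36]
  12 → cabin 3 (new)  [load 12/36]
  8 → cabin 1  [load 35/36]
  30 → cabin 4 (new)  [load 30/36]
  28 → cabin 5 (new)  [load 28/36]
  16 → cabin 3  [load 28/36]
  8 → cabin 3  [load 36/36]
  15 → cabin 6 (new)  [load 15/36]
  18 → cabin 6  [load 33/36]
  34 → cabin 7 (new)  [load 34/36]
7 cabins opened.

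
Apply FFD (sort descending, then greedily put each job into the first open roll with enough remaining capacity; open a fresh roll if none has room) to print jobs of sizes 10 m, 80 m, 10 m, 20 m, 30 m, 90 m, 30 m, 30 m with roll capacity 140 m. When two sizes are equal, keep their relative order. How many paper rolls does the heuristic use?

Sorted descending: 90, 80, 30, 30, 30, 20, 10, 10.
  90 → roll 1 (new)  [load 90/140]
  80 → roll 2 (new)  [load 80/140]
  30 → roll 1  [load 120/140]
  30 → roll 2  [load 110/140]
  30 → roll 2  [load 140/140]
  20 → roll 1  [load 140/140]
  10 → roll 3 (new)  [load 10/140]
  10 → roll 3  [load 20/140]
3 paper rolls opened.

3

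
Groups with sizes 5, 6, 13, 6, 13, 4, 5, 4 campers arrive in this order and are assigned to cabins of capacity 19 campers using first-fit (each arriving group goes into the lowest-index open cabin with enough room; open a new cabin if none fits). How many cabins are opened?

4

  5 → cabin 1 (new)  [load 5/19]
  6 → cabin 1  [load 11/19]
  13 → cabin 2 (new)  [load 13/19]
  6 → cabin 1  [load 17/19]
  13 → cabin 3 (new)  [load 13/19]
  4 → cabin 2  [load 17/19]
  5 → cabin 3  [load 18/19]
  4 → cabin 4 (new)  [load 4/19]
4 cabins opened.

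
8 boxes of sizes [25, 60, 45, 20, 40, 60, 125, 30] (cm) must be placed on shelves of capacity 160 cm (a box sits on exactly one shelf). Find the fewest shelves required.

3

Total = 125 + 60 + 60 + 45 + 40 + 30 + 25 + 20 = 405 cm.
Lower bound: ⌈405/160⌉ = 3 shelves.
A packing using 3 shelves:
  shelf 1: 125 + 30 = 155
  shelf 2: 60 + 60 + 40 = 160
  shelf 3: 45 + 25 + 20 = 90
This matches the lower bound, so 3 is optimal.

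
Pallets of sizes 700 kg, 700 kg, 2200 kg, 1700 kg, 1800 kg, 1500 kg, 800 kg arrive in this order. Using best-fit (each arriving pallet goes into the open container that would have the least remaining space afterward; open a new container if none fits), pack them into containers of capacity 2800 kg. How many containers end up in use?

  700 → container 1 (new)  [load 700/2800]
  700 → container 1  [load 1400/2800]
  2200 → container 2 (new)  [load 2200/2800]
  1700 → container 3 (new)  [load 1700/2800]
  1800 → container 4 (new)  [load 1800/2800]
  1500 → container 5 (new)  [load 1500/2800]
  800 → container 4  [load 2600/2800]
5 containers opened.

5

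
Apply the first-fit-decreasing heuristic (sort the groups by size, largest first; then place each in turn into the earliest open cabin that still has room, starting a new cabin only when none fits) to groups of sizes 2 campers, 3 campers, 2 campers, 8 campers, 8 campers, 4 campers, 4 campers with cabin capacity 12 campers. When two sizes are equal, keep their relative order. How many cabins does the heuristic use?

3

Sorted descending: 8, 8, 4, 4, 3, 2, 2.
  8 → cabin 1 (new)  [load 8/12]
  8 → cabin 2 (new)  [load 8/12]
  4 → cabin 1  [load 12/12]
  4 → cabin 2  [load 12/12]
  3 → cabin 3 (new)  [load 3/12]
  2 → cabin 3  [load 5/12]
  2 → cabin 3  [load 7/12]
3 cabins opened.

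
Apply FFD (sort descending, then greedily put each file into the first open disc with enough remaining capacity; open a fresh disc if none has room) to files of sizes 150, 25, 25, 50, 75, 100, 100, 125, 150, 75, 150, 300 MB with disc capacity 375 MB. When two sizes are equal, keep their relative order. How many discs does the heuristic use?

Sorted descending: 300, 150, 150, 150, 125, 100, 100, 75, 75, 50, 25, 25.
  300 → disc 1 (new)  [load 300/375]
  150 → disc 2 (new)  [load 150/375]
  150 → disc 2  [load 300/375]
  150 → disc 3 (new)  [load 150/375]
  125 → disc 3  [load 275/375]
  100 → disc 3  [load 375/375]
  100 → disc 4 (new)  [load 100/375]
  75 → disc 1  [load 375/375]
  75 → disc 2  [load 375/375]
  50 → disc 4  [load 150/375]
  25 → disc 4  [load 175/375]
  25 → disc 4  [load 200/375]
4 discs opened.

4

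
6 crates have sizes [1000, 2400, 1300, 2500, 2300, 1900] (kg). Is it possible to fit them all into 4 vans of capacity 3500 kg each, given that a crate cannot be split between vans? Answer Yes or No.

A valid assignment using 4 vans:
  van 1: 2500 + 1000 = 3500
  van 2: 2400 = 2400
  van 3: 2300 = 2300
  van 4: 1900 + 1300 = 3200
Every load is within 3500 kg, so 4 vans suffice.

Yes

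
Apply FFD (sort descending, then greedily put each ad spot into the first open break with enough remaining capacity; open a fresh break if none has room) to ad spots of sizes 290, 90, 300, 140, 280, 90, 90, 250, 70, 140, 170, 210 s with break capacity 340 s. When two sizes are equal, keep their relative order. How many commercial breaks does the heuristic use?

7

Sorted descending: 300, 290, 280, 250, 210, 170, 140, 140, 90, 90, 90, 70.
  300 → break 1 (new)  [load 300/340]
  290 → break 2 (new)  [load 290/340]
  280 → break 3 (new)  [load 280/340]
  250 → break 4 (new)  [load 250/340]
  210 → break 5 (new)  [load 210/340]
  170 → break 6 (new)  [load 170/340]
  140 → break 6  [load 310/340]
  140 → break 7 (new)  [load 140/340]
  90 → break 4  [load 340/340]
  90 → break 5  [load 300/340]
  90 → break 7  [load 230/340]
  70 → break 7  [load 300/340]
7 commercial breaks opened.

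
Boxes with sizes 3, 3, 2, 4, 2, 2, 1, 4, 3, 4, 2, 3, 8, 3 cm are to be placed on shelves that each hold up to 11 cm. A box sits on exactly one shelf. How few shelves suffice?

Total = 8 + 4 + 4 + 4 + 3 + 3 + 3 + 3 + 3 + 2 + 2 + 2 + 2 + 1 = 44 cm.
Lower bound: ⌈44/11⌉ = 4 shelves.
A packing using 4 shelves:
  shelf 1: 8 + 3 = 11
  shelf 2: 4 + 4 + 3 = 11
  shelf 3: 4 + 3 + 3 + 1 = 11
  shelf 4: 3 + 2 + 2 + 2 + 2 = 11
This matches the lower bound, so 4 is optimal.

4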